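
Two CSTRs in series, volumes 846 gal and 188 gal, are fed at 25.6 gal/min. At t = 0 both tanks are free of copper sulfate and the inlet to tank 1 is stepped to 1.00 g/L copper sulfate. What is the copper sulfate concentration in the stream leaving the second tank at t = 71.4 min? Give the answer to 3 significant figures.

Each tank obeys Vᵢ dCᵢ/dt = Q(Cᵢ₋₁ − Cᵢ), so τᵢ = Vᵢ/Q.
τ₁ = 846/25.6 = 33.047 min; τ₂ = 188/25.6 = 7.3438 min.
Tank 1: C₁ = C_in(1 − e^(−t/τ₁)). Tank 2 (τ₁ ≠ τ₂): C₂ = C_in[1 − (τ₁ e^(−t/τ₁) − τ₂ e^(−t/τ₂))/(τ₁ − τ₂)].
At t = 71.4: e^(−t/τ₁) = 0.11526, e^(−t/τ₂) = 5.9917e-05.
C₂ = 1.00·[1 − (33.047·0.11526 − 7.3438·5.9917e-05)/(25.703)] = 1.00·0.85183 = 0.85183 g/L.

0.852 g/L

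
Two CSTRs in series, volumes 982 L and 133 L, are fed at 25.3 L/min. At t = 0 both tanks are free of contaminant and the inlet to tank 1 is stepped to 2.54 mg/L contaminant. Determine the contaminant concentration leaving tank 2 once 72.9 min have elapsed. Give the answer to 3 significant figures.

Species balance on tank i: dCᵢ/dt = (Cᵢ₋₁ − Cᵢ)/τᵢ with τᵢ = Vᵢ/Q.
τ₁ = 982/25.3 = 38.814 min; τ₂ = 133/25.3 = 5.2569 min.
Solving the cascade with C₁(0)=C₂(0)=0 gives C₂(t) = C_in[1 − (τ₁ e^(−t/τ₁) − τ₂ e^(−t/τ₂))/(τ₁ − τ₂)].
At t = 72.9: e^(−t/τ₁) = 0.15287, e^(−t/τ₂) = 9.4939e-07.
C₂ = 2.54·[1 − (38.814·0.15287 − 5.2569·9.4939e-07)/(33.557)] = 2.54·0.82318 = 2.0909 mg/L.

2.09 mg/L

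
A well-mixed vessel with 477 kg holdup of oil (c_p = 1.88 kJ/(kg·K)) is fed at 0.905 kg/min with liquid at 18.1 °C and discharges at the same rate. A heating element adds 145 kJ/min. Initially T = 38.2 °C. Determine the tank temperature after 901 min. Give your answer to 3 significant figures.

M c_p dT/dt = ṁ c_p (T_in − T) + Q̇.
Rearrange: dT/dt = (T_ss − T)/τ with τ = M/ṁ = 527.07 min and T_ss = T_in + Q̇/(ṁ c_p) = 103.32 °C.
Integrating: T(t) = T_ss + (T₀ − T_ss) e^(−t/τ).
T(901) = 103.32 + (-65.124)·e^(−901/527.07) = 103.32 + (-65.124)·0.18097 = 91.539 °C.

91.5 °C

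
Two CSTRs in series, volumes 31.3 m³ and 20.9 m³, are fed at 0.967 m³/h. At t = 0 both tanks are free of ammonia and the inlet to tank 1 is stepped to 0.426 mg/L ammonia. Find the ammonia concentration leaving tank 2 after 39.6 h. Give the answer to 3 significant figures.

Each tank obeys Vᵢ dCᵢ/dt = Q(Cᵢ₋₁ − Cᵢ), so τᵢ = Vᵢ/Q.
τ₁ = 31.3/0.967 = 32.368 h; τ₂ = 20.9/0.967 = 21.613 h.
Tank 1: C₁ = C_in(1 − e^(−t/τ₁)). Tank 2 (τ₁ ≠ τ₂): C₂ = C_in[1 − (τ₁ e^(−t/τ₁) − τ₂ e^(−t/τ₂))/(τ₁ − τ₂)].
At t = 39.6: e^(−t/τ₁) = 0.29422, e^(−t/τ₂) = 0.16006.
C₂ = 0.426·[1 − (32.368·0.29422 − 21.613·0.16006)/(10.755)] = 0.426·0.43617 = 0.18581 mg/L.

0.186 mg/L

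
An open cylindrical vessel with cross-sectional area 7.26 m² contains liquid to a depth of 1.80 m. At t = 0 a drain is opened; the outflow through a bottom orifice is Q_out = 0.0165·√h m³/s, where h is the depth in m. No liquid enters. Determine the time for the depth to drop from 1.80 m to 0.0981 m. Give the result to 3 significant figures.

Volume balance on the tank: A dh/dt = −0.0165 √h.
Separate and integrate: 2(√h − √h₀) = −(0.0165/A) t.
t = 2A(√h₀ − √h)/0.0165 = 2·7.26·(√1.80 − √0.0981)/0.0165
  = 14.520 × (1.3416 − 0.31321) / 0.0165 = 905.02 s.

905 s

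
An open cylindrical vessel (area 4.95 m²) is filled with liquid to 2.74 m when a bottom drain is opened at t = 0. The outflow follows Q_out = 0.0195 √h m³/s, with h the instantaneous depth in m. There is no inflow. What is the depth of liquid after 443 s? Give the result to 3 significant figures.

0.613 m

Accumulation of liquid (constant cross-section A): A dh/dt = −0.0195 √h.
∫ h^(−1/2) dh = −(0.0195/A) ∫ dt, giving 2√h = 2√h₀ − (0.0195/A) t.
√h = √2.74 − 0.0195·443/(2·4.95) = 1.6553 − 0.87258 = 0.78272.
h = 0.78272² = 0.61265 m.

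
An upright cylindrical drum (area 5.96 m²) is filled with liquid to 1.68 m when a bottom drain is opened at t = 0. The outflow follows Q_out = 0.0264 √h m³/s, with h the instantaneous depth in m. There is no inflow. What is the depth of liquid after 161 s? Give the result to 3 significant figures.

0.883 m

Accumulation of liquid (constant cross-section A): A dh/dt = −0.0264 √h.
Separate and integrate: 2(√h − √h₀) = −(0.0264/A) t.
√h = √1.68 − 0.0264·161/(2·5.96) = 1.2961 − 0.35658 = 0.93957.
h = 0.93957² = 0.88279 m.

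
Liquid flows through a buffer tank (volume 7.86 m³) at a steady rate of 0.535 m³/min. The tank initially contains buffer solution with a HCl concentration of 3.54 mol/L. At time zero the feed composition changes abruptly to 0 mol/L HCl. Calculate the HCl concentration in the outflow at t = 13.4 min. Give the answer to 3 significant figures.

Species balance on the tank: V dC/dt = Q(C_in − C).
Rewrite as dC/dt + C/τ = C_in/τ, τ = V/Q = 14.692 min.
C approaches C_in exponentially: C(t) = C_in + (C₀ − C_in) e^(−t/τ).
C(13.4) = 0 + (3.54 − 0)·e^(−13.4/14.692) = 0 + (3.5400)·0.40169 = 1.4220 mol/L.

1.42 mol/L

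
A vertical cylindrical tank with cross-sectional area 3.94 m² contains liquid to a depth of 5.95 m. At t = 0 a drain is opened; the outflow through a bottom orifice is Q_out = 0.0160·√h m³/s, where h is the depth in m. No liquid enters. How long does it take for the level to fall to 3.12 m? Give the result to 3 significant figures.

With no inflow, A dh/dt = −0.0160 √h.
∫ h^(−1/2) dh = −(0.0160/A) ∫ dt, giving 2√h = 2√h₀ − (0.0160/A) t.
t = 2A(√h₀ − √h)/0.0160 = 2·3.94·(√5.95 − √3.12)/0.0160
  = 7.8800 × (2.4393 − 1.7664) / 0.0160 = 331.41 s.

331 s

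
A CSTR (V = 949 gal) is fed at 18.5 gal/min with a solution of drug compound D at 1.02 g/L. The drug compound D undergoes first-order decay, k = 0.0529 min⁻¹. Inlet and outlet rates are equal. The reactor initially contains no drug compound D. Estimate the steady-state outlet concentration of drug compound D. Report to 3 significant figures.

Accumulation = in − out − consumed: V dC/dt = Q C_in − Q C − k V C.
At steady state: 0 = Q C_in − (Q + kV) C_ss, so C_ss = Q C_in/(Q + kV).
C_ss = 18.5·1.02/(18.5 + 0.0529·949) = 18.870/68.702 = 0.27466 g/L.

0.275 g/L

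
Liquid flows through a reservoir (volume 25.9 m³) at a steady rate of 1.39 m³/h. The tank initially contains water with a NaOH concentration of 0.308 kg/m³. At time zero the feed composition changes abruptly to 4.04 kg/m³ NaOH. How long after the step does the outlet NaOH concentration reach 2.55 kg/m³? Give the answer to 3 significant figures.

17.1 h

Mass balance on the solute (V constant): V dC/dt = Q(C_in − C), so τ = V/Q = 18.633 h.
C(t) = C_in + (C₀ − C_in) e^(−t/τ). Set C = 2.55 and solve for t:
e^(−t/τ) = (C − C_in)/(C₀ − C_in) = (2.55 − 4.04)/(0.308 − 4.04) = 0.39925
t = −τ ln(…) = 18.633 × 0.91817 = 17.108 h.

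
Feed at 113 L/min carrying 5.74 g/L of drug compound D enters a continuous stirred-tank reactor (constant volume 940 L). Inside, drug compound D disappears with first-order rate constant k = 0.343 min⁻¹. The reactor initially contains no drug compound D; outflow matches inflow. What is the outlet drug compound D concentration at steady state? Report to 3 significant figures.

1.49 g/L

Accumulation = in − out − consumed: V dC/dt = Q C_in − Q C − k V C.
Steady state (dC/dt = 0): C_ss = Q C_in/(Q + kV) = C_in/(1 + kV/Q).
C_ss = 113·5.74/(113 + 0.343·940) = 648.62/435.42 = 1.4896 g/L.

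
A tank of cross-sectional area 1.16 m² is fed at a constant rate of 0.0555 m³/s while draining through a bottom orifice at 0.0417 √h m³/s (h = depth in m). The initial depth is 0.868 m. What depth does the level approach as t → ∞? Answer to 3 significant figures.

1.77 m

Volume balance on the tank: A dh/dt = Q_in − 0.0417 √h. At steady state dh/dt = 0:
Q_in = 0.0417 √h_ss ⇒ √h_ss = 0.0555/0.0417 = 1.3309.
h_ss = 1.3309² = 1.7714 m. (Since h₀ = 0.868 m < h_ss, the level will rise toward this value.)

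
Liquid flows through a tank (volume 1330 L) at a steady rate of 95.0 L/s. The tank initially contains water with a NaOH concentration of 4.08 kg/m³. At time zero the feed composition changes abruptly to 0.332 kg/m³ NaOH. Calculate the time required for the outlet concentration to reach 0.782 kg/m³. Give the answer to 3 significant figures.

29.7 s

Species balance: V dC/dt = Q(C_in − C) ⇒ τ = V/Q = 14.000 s.
C(t) = C_in + (C₀ − C_in) e^(−t/τ). Set C = 0.782 and solve for t:
e^(−t/τ) = (C − C_in)/(C₀ − C_in) = (0.782 − 0.332)/(4.08 − 0.332) = 0.12006
t = −τ ln(…) = 14.000 × 2.1197 = 29.676 s.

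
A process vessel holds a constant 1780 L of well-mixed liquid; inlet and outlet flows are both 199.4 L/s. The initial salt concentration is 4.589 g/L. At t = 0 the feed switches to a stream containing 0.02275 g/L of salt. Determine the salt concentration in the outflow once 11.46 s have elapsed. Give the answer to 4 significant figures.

1.288 g/L

Mass balance on the solute (V constant): V dC/dt = Q(C_in − C).
So dC/dt = (C_in − C)/τ with τ = V/Q = 1780/199.4 = 8.92678 s.
Integrating: C(t) = C_in + (C₀ − C_in) e^(−t/τ).
C(11.46) = 0.02275 + (4.589 − 0.02275)·e^(−11.46/8.92678) = 0.02275 + (4.56625)·0.276989 = 1.28755 g/L.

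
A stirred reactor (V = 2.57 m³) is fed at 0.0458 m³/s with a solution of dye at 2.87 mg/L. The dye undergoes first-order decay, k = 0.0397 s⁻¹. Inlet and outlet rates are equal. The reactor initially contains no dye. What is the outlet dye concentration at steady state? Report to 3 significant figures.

Accumulation = in − out − consumed: V dC/dt = Q C_in − Q C − k V C.
Steady state (dC/dt = 0): C_ss = Q C_in/(Q + kV) = C_in/(1 + kV/Q).
C_ss = 0.0458·2.87/(0.0458 + 0.0397·2.57) = 0.13145/0.14783 = 0.88918 mg/L.

0.889 mg/L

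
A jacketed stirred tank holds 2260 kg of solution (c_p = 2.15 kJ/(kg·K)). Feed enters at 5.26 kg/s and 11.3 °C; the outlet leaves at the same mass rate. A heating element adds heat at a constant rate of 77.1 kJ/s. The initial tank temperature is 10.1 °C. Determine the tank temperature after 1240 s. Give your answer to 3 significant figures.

17.7 °C

Heat balance on the well-mixed liquid: M c_p dT/dt = ṁ c_p (T_in − T) + 77.1.
τ = M/ṁ = 429.66 s; T_ss = T_in + Q̇/(ṁ c_p) = 11.3 + 77.1/(5.26·2.15) = 18.118 °C.
Integrating: T(t) = T_ss + (T₀ − T_ss) e^(−t/τ).
T(1240) = 18.118 + (-8.0176)·e^(−1240/429.66) = 18.118 + (-8.0176)·0.055798 = 17.670 °C.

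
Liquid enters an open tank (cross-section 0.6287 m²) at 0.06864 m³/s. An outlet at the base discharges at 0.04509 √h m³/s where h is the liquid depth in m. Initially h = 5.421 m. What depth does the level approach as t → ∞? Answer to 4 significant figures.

Level balance: A dh/dt = 0.06864 − 0.04509 √h. Setting dh/dt = 0:
Q_in = 0.04509 √h_ss ⇒ √h_ss = 0.06864/0.04509 = 1.52229.
h_ss = 1.52229² = 2.31736 m. (Since h₀ = 5.421 m > h_ss, the level will fall toward this value.)

2.317 m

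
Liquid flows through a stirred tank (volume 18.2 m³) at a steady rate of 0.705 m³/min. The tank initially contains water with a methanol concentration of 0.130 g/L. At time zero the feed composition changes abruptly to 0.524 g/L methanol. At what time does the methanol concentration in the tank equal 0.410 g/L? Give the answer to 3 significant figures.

32.0 min

Unsteady species balance (constant V, well mixed): V dC/dt = Q(C_in − C), so τ = V/Q = 25.816 min.
C(t) = C_in + (C₀ − C_in) e^(−t/τ). Set C = 0.410 and solve for t:
e^(−t/τ) = (C − C_in)/(C₀ − C_in) = (0.410 − 0.524)/(0.130 − 0.524) = 0.28934
t = −τ ln(…) = 25.816 × 1.2402 = 32.015 min.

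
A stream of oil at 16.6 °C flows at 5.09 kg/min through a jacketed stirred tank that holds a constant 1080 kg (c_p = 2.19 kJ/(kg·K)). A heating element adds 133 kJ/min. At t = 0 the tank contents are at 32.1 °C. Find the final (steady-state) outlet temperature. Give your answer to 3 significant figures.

28.5 °C

Energy balance: M c_p dT/dt = ṁ c_p (T_in − T) + 133.
At steady state dT/dt = 0 ⇒ T_ss = T_in + Q̇/(ṁ c_p) = 16.6 + 133/(5.09·2.19) = 28.531 °C.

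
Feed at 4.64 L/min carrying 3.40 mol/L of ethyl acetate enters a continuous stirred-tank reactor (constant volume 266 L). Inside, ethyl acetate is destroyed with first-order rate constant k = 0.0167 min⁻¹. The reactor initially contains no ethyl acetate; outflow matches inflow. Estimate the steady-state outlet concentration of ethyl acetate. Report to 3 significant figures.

1.74 mol/L

Species balance: V dC/dt = Q C_in − Q C − k V C.
At steady state: 0 = Q C_in − (Q + kV) C_ss, so C_ss = Q C_in/(Q + kV).
C_ss = 4.64·3.40/(4.64 + 0.0167·266) = 15.776/9.0822 = 1.7370 mol/L.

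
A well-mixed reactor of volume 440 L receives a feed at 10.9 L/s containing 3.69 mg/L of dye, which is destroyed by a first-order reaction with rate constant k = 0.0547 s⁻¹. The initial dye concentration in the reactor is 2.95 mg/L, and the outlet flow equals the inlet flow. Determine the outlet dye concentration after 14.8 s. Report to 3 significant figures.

Accumulation = in − out − consumed: V dC/dt = Q C_in − Q C − k V C.
dC/dt = (Q/V) C_in − (Q/V + k) C; effective rate a = Q/V + k = 0.024773 + 0.0547 = 0.079473 s⁻¹.
C_ss = Q C_in/(Q + kV) = 1.1502 mg/L; C(t) = C_ss + (C₀ − C_ss) e^(−a t).
C(14.8) = 1.1502 + (1.7998)·e^(−0.079473·14.8) = 1.1502 + (1.7998)·0.30845 = 1.7054 mg/L.

1.71 mg/L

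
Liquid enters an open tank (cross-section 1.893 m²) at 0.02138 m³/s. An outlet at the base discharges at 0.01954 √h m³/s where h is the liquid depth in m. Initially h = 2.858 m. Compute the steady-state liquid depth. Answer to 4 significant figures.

1.197 m

A dh/dt = Q_in − 0.01954 √h. Steady state requires inflow = outflow:
Q_in = 0.01954 √h_ss ⇒ √h_ss = 0.02138/0.01954 = 1.09417.
h_ss = 1.09417² = 1.19720 m. (Since h₀ = 2.858 m > h_ss, the level will fall toward this value.)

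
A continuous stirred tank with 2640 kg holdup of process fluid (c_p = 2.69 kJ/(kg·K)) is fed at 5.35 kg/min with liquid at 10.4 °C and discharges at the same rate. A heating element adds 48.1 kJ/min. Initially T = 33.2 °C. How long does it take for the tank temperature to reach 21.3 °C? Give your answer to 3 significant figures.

467 min

M c_p dT/dt = ṁ c_p (T_in − T) + Q̇.
τ = M/ṁ = 493.46 min; T_ss = T_in + Q̇/(ṁ c_p) = 13.742 °C.
T(t) = T_ss + (T₀ − T_ss) e^(−t/τ). Set T = 21.3:
e^(−t/τ) = (21.3 − 13.742)/(33.2 − 13.742) = 0.38842
t = −493.46 · ln(0.38842) = 466.65 min.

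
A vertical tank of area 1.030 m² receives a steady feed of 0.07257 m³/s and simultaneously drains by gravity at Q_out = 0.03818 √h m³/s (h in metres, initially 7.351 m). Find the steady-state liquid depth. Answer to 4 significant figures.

3.613 m

A dh/dt = Q_in − 0.03818 √h. Steady state requires inflow = outflow:
Q_in = 0.03818 √h_ss ⇒ √h_ss = 0.07257/0.03818 = 1.90073.
h_ss = 1.90073² = 3.61279 m. (Since h₀ = 7.351 m > h_ss, the level will fall toward this value.)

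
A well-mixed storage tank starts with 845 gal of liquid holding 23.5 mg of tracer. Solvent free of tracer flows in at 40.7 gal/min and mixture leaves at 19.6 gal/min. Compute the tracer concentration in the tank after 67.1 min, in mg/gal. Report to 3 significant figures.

Total volume: dV/dt = Q_in − Q_out = 21.100 gal/min, so V(t) = 845 + 21.100 t and V(67.1) = 2260.8 gal.
No tracer enters, so dm/dt = −Q_out · (m/V).
dm/m = −Q_out dt/(V₀ + 21.100 t); integrating gives ln(m/m₀) = −(Q_out/(Q_in−Q_out)) ln(V/V₀).
m = m₀ (V₀/V)^(Q_out/(Q_in−Q_out)) = 23.5 × (845/2260.8)^(0.92891) = 9.4199 mg.
C = m/V = 9.4199/2260.8 = 0.0041666 mg/gal.

0.00417 mg/gal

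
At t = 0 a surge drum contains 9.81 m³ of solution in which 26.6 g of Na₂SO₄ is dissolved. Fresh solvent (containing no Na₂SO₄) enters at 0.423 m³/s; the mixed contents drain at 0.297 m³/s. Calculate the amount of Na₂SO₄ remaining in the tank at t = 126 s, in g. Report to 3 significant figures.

2.75 g

Total volume: dV/dt = Q_in − Q_out = 0.12600 m³/s, so V(t) = 9.81 + 0.12600 t and V(126) = 25.686 m³.
Species balance (pure solvent in): dm/dt = −Q_out · m/V(t).
dm/m = −Q_out dt/(V₀ + 0.12600 t); integrating gives ln(m/m₀) = −(Q_out/(Q_in−Q_out)) ln(V/V₀).
m = m₀ (V₀/V)^(Q_out/(Q_in−Q_out)) = 26.6 × (9.81/25.686)^(2.3571) = 2.7513 g.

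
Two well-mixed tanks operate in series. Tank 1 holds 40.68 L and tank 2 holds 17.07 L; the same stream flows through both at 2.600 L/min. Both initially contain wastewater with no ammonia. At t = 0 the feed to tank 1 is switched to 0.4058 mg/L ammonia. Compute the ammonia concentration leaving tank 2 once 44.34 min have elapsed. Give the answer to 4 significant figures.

Species balance on tank i: dCᵢ/dt = (Cᵢ₋₁ − Cᵢ)/τᵢ with τᵢ = Vᵢ/Q.
τ₁ = 40.68/2.600 = 15.6462 min; τ₂ = 17.07/2.600 = 6.56538 min.
Solving the cascade with C₁(0)=C₂(0)=0 gives C₂(t) = C_in[1 − (τ₁ e^(−t/τ₁) − τ₂ e^(−t/τ₂))/(τ₁ − τ₂)].
At t = 44.34: e^(−t/τ₁) = 0.0587818, e^(−t/τ₂) = 0.00116667.
C₂ = 0.4058·[1 − (15.6462·0.0587818 − 6.56538·0.00116667)/(9.08077)] = 0.4058·0.899563 = 0.365042 mg/L.

0.3650 mg/L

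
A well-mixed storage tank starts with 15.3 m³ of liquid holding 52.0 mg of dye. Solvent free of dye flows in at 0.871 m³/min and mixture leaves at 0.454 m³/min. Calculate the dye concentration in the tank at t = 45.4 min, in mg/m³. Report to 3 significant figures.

Let m(t) be the amount of dye. Volume: V(t) = V₀ + (Q_in − Q_out) t = 15.3 + 0.41700 t; V(45.4) = 34.232 m³.
No dye enters, so dm/dt = −Q_out · (m/V).
Separate: dm/m = −Q_out dt/V(t) ⇒ ln(m/m₀) = −(Q_out/(Q_in−Q_out)) ln(V/V₀).
m = m₀ (V₀/V)^(Q_out/(Q_in−Q_out)) = 52.0 × (15.3/34.232)^(1.0887) = 21.639 mg.
C = m/V = 21.639/34.232 = 0.63213 mg/m³.

0.632 mg/m³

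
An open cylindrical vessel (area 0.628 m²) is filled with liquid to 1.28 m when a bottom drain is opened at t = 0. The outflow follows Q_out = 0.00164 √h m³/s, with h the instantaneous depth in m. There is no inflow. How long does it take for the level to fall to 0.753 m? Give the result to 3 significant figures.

202 s

With no inflow, A dh/dt = −0.00164 √h.
Separate and integrate: 2(√h − √h₀) = −(0.00164/A) t.
t = 2A(√h₀ − √h)/0.00164 = 2·0.628·(√1.28 − √0.753)/0.00164
  = 1.2560 × (1.1314 − 0.86776) / 0.00164 = 201.89 s.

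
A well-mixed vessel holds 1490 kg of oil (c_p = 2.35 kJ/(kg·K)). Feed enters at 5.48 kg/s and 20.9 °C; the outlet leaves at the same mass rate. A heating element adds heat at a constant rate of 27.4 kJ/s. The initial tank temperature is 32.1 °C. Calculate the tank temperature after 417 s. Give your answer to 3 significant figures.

25.0 °C

Energy balance: M c_p dT/dt = ṁ c_p (T_in − T) + 27.4.
τ = M/ṁ = 271.90 s; T_ss = T_in + Q̇/(ṁ c_p) = 20.9 + 27.4/(5.48·2.35) = 23.028 °C.
T approaches T_ss exponentially: T(t) = T_ss + (T₀ − T_ss) e^(−t/τ).
T(417) = 23.028 + (9.0723)·e^(−417/271.90) = 23.028 + (9.0723)·0.21574 = 24.985 °C.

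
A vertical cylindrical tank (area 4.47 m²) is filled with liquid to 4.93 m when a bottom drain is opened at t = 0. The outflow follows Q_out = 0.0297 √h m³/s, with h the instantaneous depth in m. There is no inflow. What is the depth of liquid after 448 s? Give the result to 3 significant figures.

0.536 m

Volume balance on the tank: A dh/dt = −0.0297 √h.
∫ h^(−1/2) dh = −(0.0297/A) ∫ dt, giving 2√h = 2√h₀ − (0.0297/A) t.
√h = √4.93 − 0.0297·448/(2·4.47) = 2.2204 − 1.4883 = 0.73204.
h = 0.73204² = 0.53588 m.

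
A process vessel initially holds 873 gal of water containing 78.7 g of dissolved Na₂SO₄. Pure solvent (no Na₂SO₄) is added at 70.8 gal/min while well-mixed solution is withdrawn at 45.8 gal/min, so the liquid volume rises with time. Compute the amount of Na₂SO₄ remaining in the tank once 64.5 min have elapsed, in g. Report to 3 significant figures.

11.6 g

Total volume: dV/dt = Q_in − Q_out = 25.000 gal/min, so V(t) = 873 + 25.000 t and V(64.5) = 2485.5 gal.
No Na₂SO₄ enters, so dm/dt = −Q_out · (m/V).
dm/m = −Q_out dt/(V₀ + 25.000 t); integrating gives ln(m/m₀) = −(Q_out/(Q_in−Q_out)) ln(V/V₀).
m = m₀ (V₀/V)^(Q_out/(Q_in−Q_out)) = 78.7 × (873/2485.5)^(1.8320) = 11.575 g.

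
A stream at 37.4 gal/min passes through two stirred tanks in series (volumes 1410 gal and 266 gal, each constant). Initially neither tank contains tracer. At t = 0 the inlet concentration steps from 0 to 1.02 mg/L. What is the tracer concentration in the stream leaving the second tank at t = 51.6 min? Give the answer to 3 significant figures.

Time constants: τᵢ = Vᵢ/Q for each well-mixed tank.
τ₁ = 1410/37.4 = 37.701 min; τ₂ = 266/37.4 = 7.1123 min.
Tank 1: C₁ = C_in(1 − e^(−t/τ₁)). Tank 2 (τ₁ ≠ τ₂): C₂ = C_in[1 − (τ₁ e^(−t/τ₁) − τ₂ e^(−t/τ₂))/(τ₁ − τ₂)].
At t = 51.6: e^(−t/τ₁) = 0.25444, e^(−t/τ₂) = 0.00070661.
C₂ = 1.02·[1 − (37.701·0.25444 − 7.1123·0.00070661)/(30.588)] = 1.02·0.68656 = 0.70029 mg/L.

0.700 mg/L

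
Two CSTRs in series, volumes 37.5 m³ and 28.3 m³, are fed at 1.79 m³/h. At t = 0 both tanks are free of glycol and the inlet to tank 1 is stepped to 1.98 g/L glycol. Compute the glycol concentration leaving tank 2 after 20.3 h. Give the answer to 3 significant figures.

0.604 g/L

Each tank obeys Vᵢ dCᵢ/dt = Q(Cᵢ₋₁ − Cᵢ), so τᵢ = Vᵢ/Q.
τ₁ = 37.5/1.79 = 20.950 h; τ₂ = 28.3/1.79 = 15.810 h.
Solving the cascade with C₁(0)=C₂(0)=0 gives C₂(t) = C_in[1 − (τ₁ e^(−t/τ₁) − τ₂ e^(−t/τ₂))/(τ₁ − τ₂)].
At t = 20.3: e^(−t/τ₁) = 0.37947, e^(−t/τ₂) = 0.27693.
C₂ = 1.98·[1 − (20.950·0.37947 − 15.810·0.27693)/(5.1397)] = 1.98·0.30512 = 0.60413 g/L.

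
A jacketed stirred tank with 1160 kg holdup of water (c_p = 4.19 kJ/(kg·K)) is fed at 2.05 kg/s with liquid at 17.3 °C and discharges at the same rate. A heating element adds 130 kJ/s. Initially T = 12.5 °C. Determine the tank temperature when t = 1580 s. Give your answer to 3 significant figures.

M c_p dT/dt = ṁ c_p (T_in − T) + Q̇.
τ = M/ṁ = 565.85 s; T_ss = T_in + Q̇/(ṁ c_p) = 17.3 + 130/(2.05·4.19) = 32.435 °C.
Integrating: T(t) = T_ss + (T₀ − T_ss) e^(−t/τ).
T(1580) = 32.435 + (-19.935)·e^(−1580/565.85) = 32.435 + (-19.935)·0.061284 = 31.213 °C.

31.2 °C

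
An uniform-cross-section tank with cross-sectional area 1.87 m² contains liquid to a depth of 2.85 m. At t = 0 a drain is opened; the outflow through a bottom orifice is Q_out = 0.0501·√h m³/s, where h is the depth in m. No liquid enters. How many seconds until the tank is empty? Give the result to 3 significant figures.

Unsteady balance on liquid volume: A dh/dt = −0.0501 √h.
Separate and integrate: 2(√h − √h₀) = −(0.0501/A) t.
Tank is empty when √h = 0: t_empty = 2A√h₀/0.0501.
t_empty = 2·1.87·√2.85/0.0501 = 3.7400·1.6882/0.0501 = 126.02 s.

126 s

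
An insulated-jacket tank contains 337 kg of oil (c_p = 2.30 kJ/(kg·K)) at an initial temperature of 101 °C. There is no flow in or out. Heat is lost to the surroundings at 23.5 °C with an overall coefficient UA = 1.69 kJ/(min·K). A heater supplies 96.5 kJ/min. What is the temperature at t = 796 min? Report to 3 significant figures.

Lumped-capacitance energy balance: M c_p dT/dt = UA(T_amb − T) + Q̇.
dT/dt = (T_ss − T)/τ with T_ss = T_amb + Q̇/UA = 23.5 + 96.5/1.69 = 80.601 °C, τ = M c_p/UA = 337·2.30/1.69 = 458.64 min.
This is linear first-order; T(t) = T_ss + (T₀ − T_ss) e^(−t/τ).
T(796) = 80.601 + (20.399)·0.17630 = 84.197 °C.

84.2 °C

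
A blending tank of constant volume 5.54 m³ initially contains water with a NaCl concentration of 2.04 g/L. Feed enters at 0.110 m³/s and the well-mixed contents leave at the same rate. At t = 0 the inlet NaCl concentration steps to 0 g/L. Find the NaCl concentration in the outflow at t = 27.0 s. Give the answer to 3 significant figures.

Accumulation = in − out for the solute gives V dC/dt = Q(C_in − C).
Time constant τ = V/Q = 5.54/0.110 = 50.364 s.
This is linear first-order; C(t) = C_in + (C₀ − C_in) e^(−t/τ).
C(27.0) = 0 + (2.04 − 0)·e^(−27.0/50.364) = 0 + (2.0400)·0.58502 = 1.1935 g/L.

1.19 g/L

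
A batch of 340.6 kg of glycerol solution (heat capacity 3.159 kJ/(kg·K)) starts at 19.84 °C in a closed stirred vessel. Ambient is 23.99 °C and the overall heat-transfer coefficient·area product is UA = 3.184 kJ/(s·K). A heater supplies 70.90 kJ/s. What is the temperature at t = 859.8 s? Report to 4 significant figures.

Heat balance on the well-mixed liquid: M c_p dT/dt = −UA(T − T_amb) + Q̇.
dT/dt = (T_ss − T)/τ with T_ss = T_amb + Q̇/UA = 23.99 + 70.90/3.184 = 46.2576 °C, τ = M c_p/UA = 340.6·3.159/3.184 = 337.926 s.
This is linear first-order; T(t) = T_ss + (T₀ − T_ss) e^(−t/τ).
T(859.8) = 46.2576 + (-26.4176)·0.0785244 = 44.1832 °C.

44.18 °C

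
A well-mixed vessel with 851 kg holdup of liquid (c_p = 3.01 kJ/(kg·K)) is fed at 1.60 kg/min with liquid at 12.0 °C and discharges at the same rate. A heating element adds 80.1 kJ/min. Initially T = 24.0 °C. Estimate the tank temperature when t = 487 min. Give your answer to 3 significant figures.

M c_p dT/dt = ṁ c_p (T_in − T) + Q̇.
Rearrange: dT/dt = (T_ss − T)/τ with τ = M/ṁ = 531.88 min and T_ss = T_in + Q̇/(ṁ c_p) = 28.632 °C.
T approaches T_ss exponentially: T(t) = T_ss + (T₀ − T_ss) e^(−t/τ).
T(487) = 28.632 + (-4.6321)·e^(−487/531.88) = 28.632 + (-4.6321)·0.40026 = 26.778 °C.

26.8 °C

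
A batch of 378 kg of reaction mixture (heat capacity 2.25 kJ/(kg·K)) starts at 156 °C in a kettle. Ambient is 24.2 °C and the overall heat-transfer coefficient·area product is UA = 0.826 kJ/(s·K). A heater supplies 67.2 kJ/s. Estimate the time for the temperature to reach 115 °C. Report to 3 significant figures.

Unsteady energy balance on the tank contents: M c_p dT/dt = −UA(T − T_amb) + Q̇.
τ = M c_p/UA = 1029.7 s; T_ss = T_amb + Q̇/UA = 24.2 + 67.2/0.826 = 105.56 °C.
T(t) = T_ss + (T₀ − T_ss)e^(−t/τ); set T = 115:
t = −τ ln[(T − T_ss)/(T₀ − T_ss)] = −1029.7 · ln(0.18722) = 1725.2 s.

1730 s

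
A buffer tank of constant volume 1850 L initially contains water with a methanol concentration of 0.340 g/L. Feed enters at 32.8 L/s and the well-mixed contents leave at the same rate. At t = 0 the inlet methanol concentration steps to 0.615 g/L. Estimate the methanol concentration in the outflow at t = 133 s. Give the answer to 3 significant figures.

0.589 g/L

Species balance on the tank: V dC/dt = Q(C_in − C).
Rewrite as dC/dt + C/τ = C_in/τ, τ = V/Q = 56.402 s.
C approaches C_in exponentially: C(t) = C_in + (C₀ − C_in) e^(−t/τ).
C(133) = 0.615 + (0.340 − 0.615)·e^(−133/56.402) = 0.615 + (-0.27500)·0.094604 = 0.58898 g/L.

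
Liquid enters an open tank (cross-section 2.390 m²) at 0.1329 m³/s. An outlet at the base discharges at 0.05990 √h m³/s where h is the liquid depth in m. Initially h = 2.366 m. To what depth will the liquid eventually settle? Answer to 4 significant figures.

4.923 m

A dh/dt = Q_in − 0.05990 √h. Steady state requires inflow = outflow:
Q_in = 0.05990 √h_ss ⇒ √h_ss = 0.1329/0.05990 = 2.21870.
h_ss = 2.21870² = 4.92262 m. (Since h₀ = 2.366 m < h_ss, the level will rise toward this value.)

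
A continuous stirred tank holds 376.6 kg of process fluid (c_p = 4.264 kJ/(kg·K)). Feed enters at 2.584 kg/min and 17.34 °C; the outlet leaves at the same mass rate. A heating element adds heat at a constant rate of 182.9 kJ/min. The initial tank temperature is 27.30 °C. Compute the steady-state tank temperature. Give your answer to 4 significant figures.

33.94 °C

M c_p dT/dt = ṁ c_p (T_in − T) + Q̇.
At steady state dT/dt = 0 ⇒ T_ss = T_in + Q̇/(ṁ c_p) = 17.34 + 182.9/(2.584·4.264) = 33.9398 °C.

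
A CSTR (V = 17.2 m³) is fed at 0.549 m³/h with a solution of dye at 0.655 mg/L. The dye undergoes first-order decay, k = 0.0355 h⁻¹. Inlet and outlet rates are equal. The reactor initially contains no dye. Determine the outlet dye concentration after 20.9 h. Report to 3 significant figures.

0.234 mg/L

V dC/dt = Q(C_in − C) − k V C.
dC/dt = (Q/V) C_in − (Q/V + k) C; effective rate a = Q/V + k = 0.031919 + 0.0355 = 0.067419 h⁻¹.
C_ss = Q C_in/(Q + kV) = 0.31010 mg/L; C(t) = C_ss + (C₀ − C_ss) e^(−a t).
C(20.9) = 0.31010 + (-0.31010)·e^(−0.067419·20.9) = 0.31010 + (-0.31010)·0.24438 = 0.23432 mg/L.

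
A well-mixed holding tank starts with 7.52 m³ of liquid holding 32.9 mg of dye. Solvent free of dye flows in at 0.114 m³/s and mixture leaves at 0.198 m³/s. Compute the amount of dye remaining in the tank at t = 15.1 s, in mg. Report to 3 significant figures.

Total volume: dV/dt = Q_in − Q_out = -0.084000 m³/s, so V(t) = 7.52 − 0.084000 t and V(15.1) = 6.2516 m³.
Species balance (pure solvent in): dm/dt = −Q_out · m/V(t).
dm/m = −Q_out dt/(V₀ − 0.084000 t); integrating gives ln(m/m₀) = −(Q_out/(Q_in−Q_out)) ln(V/V₀).
m = m₀ (V₀/V)^(Q_out/(Q_in−Q_out)) = 32.9 × (7.52/6.2516)^(-2.3571) = 21.286 mg.

21.3 mg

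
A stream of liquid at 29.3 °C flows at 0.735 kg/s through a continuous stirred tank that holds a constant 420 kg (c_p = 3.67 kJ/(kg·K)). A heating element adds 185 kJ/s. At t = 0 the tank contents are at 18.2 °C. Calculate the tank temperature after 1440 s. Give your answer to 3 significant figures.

M c_p dT/dt = ṁ c_p (T_in − T) + Q̇.
Rearrange: dT/dt = (T_ss − T)/τ with τ = M/ṁ = 571.43 s and T_ss = T_in + Q̇/(ṁ c_p) = 97.883 °C.
This is linear first-order; T(t) = T_ss + (T₀ − T_ss) e^(−t/τ).
T(1440) = 97.883 + (-79.683)·e^(−1440/571.43) = 97.883 + (-79.683)·0.080460 = 91.472 °C.

91.5 °C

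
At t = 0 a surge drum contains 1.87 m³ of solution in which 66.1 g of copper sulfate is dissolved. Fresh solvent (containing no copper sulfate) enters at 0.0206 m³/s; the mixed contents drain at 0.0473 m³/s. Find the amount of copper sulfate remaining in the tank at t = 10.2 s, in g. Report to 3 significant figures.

50.0 g

Total volume: dV/dt = Q_in − Q_out = -0.026700 m³/s, so V(t) = 1.87 − 0.026700 t and V(10.2) = 1.5977 m³.
No copper sulfate enters, so dm/dt = −Q_out · (m/V).
Separate: dm/m = −Q_out dt/V(t) ⇒ ln(m/m₀) = −(Q_out/(Q_in−Q_out)) ln(V/V₀).
m = m₀ (V₀/V)^(Q_out/(Q_in−Q_out)) = 66.1 × (1.87/1.5977)^(-1.7715) = 50.015 g.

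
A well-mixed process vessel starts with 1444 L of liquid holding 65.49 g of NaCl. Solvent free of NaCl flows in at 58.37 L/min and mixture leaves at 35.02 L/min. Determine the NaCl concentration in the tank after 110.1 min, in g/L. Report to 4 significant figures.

0.003519 g/L

Total volume: dV/dt = Q_in − Q_out = 23.3500 L/min, so V(t) = 1444 + 23.3500 t and V(110.1) = 4014.83 L.
Solute balance: dm/dt = 0 − Q_out C = −Q_out m/V(t).
Separate: dm/m = −Q_out dt/V(t) ⇒ ln(m/m₀) = −(Q_out/(Q_in−Q_out)) ln(V/V₀).
m = m₀ (V₀/V)^(Q_out/(Q_in−Q_out)) = 65.49 × (1444/4014.83)^(1.49979) = 14.1293 g.
C = m/V = 14.1293/4014.83 = 0.00351926 g/L.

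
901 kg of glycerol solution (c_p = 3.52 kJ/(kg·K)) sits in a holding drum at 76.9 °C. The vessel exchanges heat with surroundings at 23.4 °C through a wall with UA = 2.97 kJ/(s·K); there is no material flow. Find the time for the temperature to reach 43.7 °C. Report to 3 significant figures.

First-law balance (no shaft work): M c_p dT/dt = −UA(T − T_amb).
τ = M c_p/UA = 1067.9 s; T_ss = T_amb = 23.400 °C.
T(t) = T_ss + (T₀ − T_ss)e^(−t/τ); set T = 43.7:
t = −τ ln[(T − T_ss)/(T₀ − T_ss)] = −1067.9 · ln(0.37944) = 1034.8 s.

1030 s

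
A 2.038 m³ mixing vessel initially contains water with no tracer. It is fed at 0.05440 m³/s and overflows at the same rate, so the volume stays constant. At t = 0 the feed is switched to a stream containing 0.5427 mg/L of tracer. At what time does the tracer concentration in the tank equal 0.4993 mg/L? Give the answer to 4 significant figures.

Species balance: V dC/dt = Q(C_in − C) ⇒ τ = V/Q = 37.4632 s.
C(t) = C_in + (C₀ − C_in) e^(−t/τ). Set C = 0.4993 and solve for t:
e^(−t/τ) = (C − C_in)/(C₀ − C_in) = (0.4993 − 0.5427)/(0 − 0.5427) = 0.0799705
t = −τ ln(…) = 37.4632 × 2.52610 = 94.6358 s.

94.64 s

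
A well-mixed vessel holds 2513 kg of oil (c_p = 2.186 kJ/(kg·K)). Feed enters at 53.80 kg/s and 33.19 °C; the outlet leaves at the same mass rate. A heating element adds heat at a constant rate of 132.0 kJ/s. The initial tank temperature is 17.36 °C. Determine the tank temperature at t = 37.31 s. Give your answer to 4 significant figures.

26.69 °C

Unsteady energy balance on the tank contents: M c_p dT/dt = ṁ c_p (T_in − T) + 132.0.
τ = M/ṁ = 46.7100 s; T_ss = T_in + Q̇/(ṁ c_p) = 33.19 + 132.0/(53.80·2.186) = 34.3124 °C.
This is linear first-order; T(t) = T_ss + (T₀ − T_ss) e^(−t/τ).
T(37.31) = 34.3124 + (-16.9524)·e^(−37.31/46.7100) = 34.3124 + (-16.9524)·0.449888 = 26.6857 °C.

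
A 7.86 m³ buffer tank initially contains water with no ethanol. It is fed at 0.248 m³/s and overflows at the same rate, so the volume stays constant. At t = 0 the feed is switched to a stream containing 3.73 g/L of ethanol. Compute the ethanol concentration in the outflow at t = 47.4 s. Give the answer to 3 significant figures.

2.89 g/L

Transient balance on the dissolved component: V dC/dt = Q(C_in − C).
Time constant τ = V/Q = 7.86/0.248 = 31.694 s.
C approaches C_in exponentially: C(t) = C_in + (C₀ − C_in) e^(−t/τ).
C(47.4) = 3.73 + (0 − 3.73)·e^(−47.4/31.694) = 3.73 + (-3.7300)·0.22412 = 2.8940 g/L.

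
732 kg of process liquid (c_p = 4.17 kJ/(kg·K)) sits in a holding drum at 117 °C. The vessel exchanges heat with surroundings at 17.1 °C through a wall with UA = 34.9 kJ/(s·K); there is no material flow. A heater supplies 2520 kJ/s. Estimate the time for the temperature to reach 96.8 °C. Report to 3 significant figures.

Energy balance: M c_p dT/dt = −UA(T − T_amb) + Q̇.
τ = M c_p/UA = 87.462 s; T_ss = T_amb + Q̇/UA = 17.1 + 2520/34.9 = 89.306 °C.
T(t) = T_ss + (T₀ − T_ss)e^(−t/τ); set T = 96.8:
t = −τ ln[(T − T_ss)/(T₀ − T_ss)] = −87.462 · ln(0.27059) = 114.33 s.

114 s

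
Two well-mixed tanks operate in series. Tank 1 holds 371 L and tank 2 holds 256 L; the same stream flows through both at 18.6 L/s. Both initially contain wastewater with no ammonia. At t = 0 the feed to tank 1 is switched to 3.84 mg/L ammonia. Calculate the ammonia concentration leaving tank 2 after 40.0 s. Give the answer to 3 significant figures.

2.64 mg/L

Each tank obeys Vᵢ dCᵢ/dt = Q(Cᵢ₋₁ − Cᵢ), so τᵢ = Vᵢ/Q.
τ₁ = 371/18.6 = 19.946 s; τ₂ = 256/18.6 = 13.763 s.
Solving the cascade with C₁(0)=C₂(0)=0 gives C₂(t) = C_in[1 − (τ₁ e^(−t/τ₁) − τ₂ e^(−t/τ₂))/(τ₁ − τ₂)].
At t = 40.0: e^(−t/τ₁) = 0.13461, e^(−t/τ₂) = 0.054680.
C₂ = 3.84·[1 − (19.946·0.13461 − 13.763·0.054680)/(6.1828)] = 3.84·0.68747 = 2.6399 mg/L.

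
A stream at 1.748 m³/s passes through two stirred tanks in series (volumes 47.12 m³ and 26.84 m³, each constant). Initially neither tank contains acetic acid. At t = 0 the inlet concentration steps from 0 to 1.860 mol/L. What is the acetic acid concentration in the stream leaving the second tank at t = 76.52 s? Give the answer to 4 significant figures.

1.624 mol/L

Time constants: τᵢ = Vᵢ/Q for each well-mixed tank.
τ₁ = 47.12/1.748 = 26.9565 s; τ₂ = 26.84/1.748 = 15.3547 s.
Solving the cascade with C₁(0)=C₂(0)=0 gives C₂(t) = C_in[1 − (τ₁ e^(−t/τ₁) − τ₂ e^(−t/τ₂))/(τ₁ − τ₂)].
At t = 76.52: e^(−t/τ₁) = 0.0585049, e^(−t/τ₂) = 0.00685009.
C₂ = 1.860·[1 − (26.9565·0.0585049 − 15.3547·0.00685009)/(11.6018)] = 1.860·0.873131 = 1.62402 mol/L.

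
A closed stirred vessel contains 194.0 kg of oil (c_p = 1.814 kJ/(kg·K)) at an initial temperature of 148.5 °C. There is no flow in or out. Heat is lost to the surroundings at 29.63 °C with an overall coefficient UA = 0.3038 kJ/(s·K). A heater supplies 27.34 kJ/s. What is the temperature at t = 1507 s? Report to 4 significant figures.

First-law balance (no shaft work): M c_p dT/dt = −UA(T − T_amb) + Q̇.
dT/dt = (T_ss − T)/τ with T_ss = T_amb + Q̇/UA = 29.63 + 27.34/0.3038 = 119.623 °C, τ = M c_p/UA = 194.0·1.814/0.3038 = 1158.38 s.
Solution: T(t) = T_ss + (T₀ − T_ss) e^(−t/τ).
T(1507) = 119.623 + (28.8766)·0.272272 = 127.486 °C.

127.5 °C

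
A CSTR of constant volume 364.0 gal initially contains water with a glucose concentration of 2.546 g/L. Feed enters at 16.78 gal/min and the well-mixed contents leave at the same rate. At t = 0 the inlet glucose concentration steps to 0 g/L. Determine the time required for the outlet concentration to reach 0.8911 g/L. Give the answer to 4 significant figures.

22.77 min

Accumulation = in − out for the solute gives V dC/dt = Q(C_in − C), so τ = V/Q = 21.6925 min.
C(t) = C_in + (C₀ − C_in) e^(−t/τ). Set C = 0.8911 and solve for t:
e^(−t/τ) = (C − C_in)/(C₀ − C_in) = (0.8911 − 0)/(2.546 − 0) = 0.350000
t = −τ ln(…) = 21.6925 × 1.04982 = 22.7733 min.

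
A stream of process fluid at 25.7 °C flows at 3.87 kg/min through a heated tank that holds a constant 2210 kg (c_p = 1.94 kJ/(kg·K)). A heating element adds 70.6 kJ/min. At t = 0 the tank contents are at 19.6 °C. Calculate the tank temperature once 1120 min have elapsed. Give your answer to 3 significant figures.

32.9 °C

Energy balance: M c_p dT/dt = ṁ c_p (T_in − T) + 70.6.
Rearrange: dT/dt = (T_ss − T)/τ with τ = M/ṁ = 571.06 min and T_ss = T_in + Q̇/(ṁ c_p) = 35.104 °C.
Integrating: T(t) = T_ss + (T₀ − T_ss) e^(−t/τ).
T(1120) = 35.104 + (-15.504)·e^(−1120/571.06) = 35.104 + (-15.504)·0.14068 = 32.923 °C.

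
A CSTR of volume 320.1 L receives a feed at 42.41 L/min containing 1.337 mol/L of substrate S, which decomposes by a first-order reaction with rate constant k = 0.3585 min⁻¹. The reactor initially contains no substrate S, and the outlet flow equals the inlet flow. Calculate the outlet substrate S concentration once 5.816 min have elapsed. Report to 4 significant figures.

0.3400 mol/L

V dC/dt = Q(C_in − C) − k V C.
This is linear with rate a = Q/V + k = 0.490990 min⁻¹.
C_ss = Q C_in/(Q + kV) = 0.360779 mol/L; C(t) = C_ss + (C₀ − C_ss) e^(−a t).
C(5.816) = 0.360779 + (-0.360779)·e^(−0.490990·5.816) = 0.360779 + (-0.360779)·0.0575215 = 0.340027 mol/L.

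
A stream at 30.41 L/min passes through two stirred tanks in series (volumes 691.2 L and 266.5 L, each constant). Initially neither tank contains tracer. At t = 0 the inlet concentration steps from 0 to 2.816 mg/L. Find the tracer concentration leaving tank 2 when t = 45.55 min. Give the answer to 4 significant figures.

Each tank obeys Vᵢ dCᵢ/dt = Q(Cᵢ₋₁ − Cᵢ), so τᵢ = Vᵢ/Q.
τ₁ = 691.2/30.41 = 22.7294 min; τ₂ = 266.5/30.41 = 8.76356 min.
Tank 1: C₁ = C_in(1 − e^(−t/τ₁)). Tank 2 (τ₁ ≠ τ₂): C₂ = C_in[1 − (τ₁ e^(−t/τ₁) − τ₂ e^(−t/τ₂))/(τ₁ − τ₂)].
At t = 45.55: e^(−t/τ₁) = 0.134793, e^(−t/τ₂) = 0.00552951.
C₂ = 2.816·[1 − (22.7294·0.134793 − 8.76356·0.00552951)/(13.9658)] = 2.816·0.784094 = 2.20801 mg/L.

2.208 mg/L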